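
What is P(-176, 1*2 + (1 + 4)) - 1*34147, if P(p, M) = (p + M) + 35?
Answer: -34281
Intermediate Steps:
P(p, M) = 35 + M + p (P(p, M) = (M + p) + 35 = 35 + M + p)
P(-176, 1*2 + (1 + 4)) - 1*34147 = (35 + (1*2 + (1 + 4)) - 176) - 1*34147 = (35 + (2 + 5) - 176) - 34147 = (35 + 7 - 176) - 34147 = -134 - 34147 = -34281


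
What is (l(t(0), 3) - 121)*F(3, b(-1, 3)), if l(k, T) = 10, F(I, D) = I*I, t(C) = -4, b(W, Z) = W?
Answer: -999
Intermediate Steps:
F(I, D) = I²
(l(t(0), 3) - 121)*F(3, b(-1, 3)) = (10 - 121)*3² = -111*9 = -999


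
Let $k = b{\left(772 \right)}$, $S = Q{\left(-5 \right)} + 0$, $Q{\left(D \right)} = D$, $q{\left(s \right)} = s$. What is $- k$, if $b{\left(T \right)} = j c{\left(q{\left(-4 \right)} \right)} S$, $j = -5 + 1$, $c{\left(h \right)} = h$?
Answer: $80$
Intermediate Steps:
$j = -4$
$S = -5$ ($S = -5 + 0 = -5$)
$b{\left(T \right)} = -80$ ($b{\left(T \right)} = \left(-4\right) \left(-4\right) \left(-5\right) = 16 \left(-5\right) = -80$)
$k = -80$
$- k = \left(-1\right) \left(-80\right) = 80$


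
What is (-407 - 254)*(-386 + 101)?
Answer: 188385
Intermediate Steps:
(-407 - 254)*(-386 + 101) = -661*(-285) = 188385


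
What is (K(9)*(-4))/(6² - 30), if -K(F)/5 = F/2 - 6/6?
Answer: 35/3 ≈ 11.667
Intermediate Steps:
K(F) = 5 - 5*F/2 (K(F) = -5*(F/2 - 6/6) = -5*(F*(½) - 6*⅙) = -5*(F/2 - 1) = -5*(-1 + F/2) = 5 - 5*F/2)
(K(9)*(-4))/(6² - 30) = ((5 - 5/2*9)*(-4))/(6² - 30) = ((5 - 45/2)*(-4))/(36 - 30) = -35/2*(-4)/6 = 70*(⅙) = 35/3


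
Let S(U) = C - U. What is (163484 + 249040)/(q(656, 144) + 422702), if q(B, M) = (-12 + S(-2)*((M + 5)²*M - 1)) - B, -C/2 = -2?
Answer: 11459/544547 ≈ 0.021043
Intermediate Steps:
C = 4 (C = -2*(-2) = 4)
S(U) = 4 - U
q(B, M) = -18 - B + 6*M*(5 + M)² (q(B, M) = (-12 + (4 - 1*(-2))*((M + 5)²*M - 1)) - B = (-12 + (4 + 2)*((5 + M)²*M - 1)) - B = (-12 + 6*(M*(5 + M)² - 1)) - B = (-12 + 6*(-1 + M*(5 + M)²)) - B = (-12 + (-6 + 6*M*(5 + M)²)) - B = (-18 + 6*M*(5 + M)²) - B = -18 - B + 6*M*(5 + M)²)
(163484 + 249040)/(q(656, 144) + 422702) = (163484 + 249040)/((-18 - 1*656 + 6*144*(5 + 144)²) + 422702) = 412524/((-18 - 656 + 6*144*149²) + 422702) = 412524/((-18 - 656 + 6*144*22201) + 422702) = 412524/((-18 - 656 + 19181664) + 422702) = 412524/(19180990 + 422702) = 412524/19603692 = 412524*(1/19603692) = 11459/544547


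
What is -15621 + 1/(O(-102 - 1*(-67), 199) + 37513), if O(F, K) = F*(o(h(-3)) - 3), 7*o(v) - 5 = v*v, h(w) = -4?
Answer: -585990572/37513 ≈ -15621.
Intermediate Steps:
o(v) = 5/7 + v**2/7 (o(v) = 5/7 + (v*v)/7 = 5/7 + v**2/7)
O(F, K) = 0 (O(F, K) = F*((5/7 + (1/7)*(-4)**2) - 3) = F*((5/7 + (1/7)*16) - 3) = F*((5/7 + 16/7) - 3) = F*(3 - 3) = F*0 = 0)
-15621 + 1/(O(-102 - 1*(-67), 199) + 37513) = -15621 + 1/(0 + 37513) = -15621 + 1/37513 = -585990572/37513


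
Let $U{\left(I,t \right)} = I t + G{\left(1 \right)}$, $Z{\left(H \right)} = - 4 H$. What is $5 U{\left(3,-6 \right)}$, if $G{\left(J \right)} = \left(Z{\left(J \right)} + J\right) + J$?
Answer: $-100$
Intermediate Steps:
$G{\left(J \right)} = - 2 J$ ($G{\left(J \right)} = \left(- 4 J + J\right) + J = - 3 J + J = - 2 J$)
$U{\left(I,t \right)} = -2 + I t$ ($U{\left(I,t \right)} = I t - 2 = -2 + I t$)
$5 U{\left(3,-6 \right)} = 5 \left(-2 + 3 \left(-6\right)\right) = 5 \left(-2 - 18\right) = 5 \left(-20\right) = -100$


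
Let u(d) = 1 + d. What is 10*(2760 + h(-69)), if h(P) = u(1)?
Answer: 27620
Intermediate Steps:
h(P) = 2 (h(P) = 1 + 1 = 2)
10*(2760 + h(-69)) = 10*(2760 + 2) = 10*2762 = 27620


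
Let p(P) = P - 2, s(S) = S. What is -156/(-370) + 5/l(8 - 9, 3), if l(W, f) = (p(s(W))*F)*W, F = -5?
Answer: 49/555 ≈ 0.088288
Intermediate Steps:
p(P) = -2 + P
l(W, f) = W*(10 - 5*W) (l(W, f) = ((-2 + W)*(-5))*W = (10 - 5*W)*W = W*(10 - 5*W))
-156/(-370) + 5/l(8 - 9, 3) = -156/(-370) + 5/((5*(8 - 9)*(2 - (8 - 9)))) = -156*(-1/370) + 5/((5*(-1)*(2 - 1*(-1)))) = 78/185 + 5/((5*(-1)*(2 + 1))) = 78/185 + 5/((5*(-1)*3)) = 78/185 + 5/(-15) = 78/185 + 5*(-1/15) = 78/185 - ⅓ = 49/555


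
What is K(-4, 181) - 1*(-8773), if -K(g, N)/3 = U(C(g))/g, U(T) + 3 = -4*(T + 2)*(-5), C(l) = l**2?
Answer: 36163/4 ≈ 9040.8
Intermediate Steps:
U(T) = 37 + 20*T (U(T) = -3 - 4*(T + 2)*(-5) = -3 - 4*(2 + T)*(-5) = -3 - 4*(-10 - 5*T) = -3 + (40 + 20*T) = 37 + 20*T)
K(g, N) = -3*(37 + 20*g**2)/g
K(-4, 181) - 1*(-8773) = (-111/(-4) - 60*(-4)) - 1*(-8773) = (-111*(-1/4) + 240) + 8773 = (111/4 + 240) + 8773 = 1071/4 + 8773 = 36163/4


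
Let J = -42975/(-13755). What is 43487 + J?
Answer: 39880444/917 ≈ 43490.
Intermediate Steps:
J = 2865/917 (J = -42975*(-1/13755) = 2865/917 ≈ 3.1243)
43487 + J = 43487 + 2865/917 = 39880444/917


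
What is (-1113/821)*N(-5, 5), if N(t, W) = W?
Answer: -5565/821 ≈ -6.7783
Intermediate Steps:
(-1113/821)*N(-5, 5) = -1113/821*5 = -5565/821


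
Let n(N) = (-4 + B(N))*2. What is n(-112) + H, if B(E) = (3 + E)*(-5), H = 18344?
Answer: 19426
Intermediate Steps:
B(E) = -15 - 5*E
n(N) = -38 - 10*N (n(N) = (-4 + (-15 - 5*N))*2 = (-19 - 5*N)*2 = -38 - 10*N)
n(-112) + H = (-38 - 10*(-112)) + 18344 = (-38 + 1120) + 18344 = 1082 + 18344 = 19426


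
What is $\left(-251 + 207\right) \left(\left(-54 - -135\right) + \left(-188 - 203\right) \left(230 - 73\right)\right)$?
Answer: $2697464$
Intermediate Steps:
$\left(-251 + 207\right) \left(\left(-54 - -135\right) + \left(-188 - 203\right) \left(230 - 73\right)\right) = - 44 \left(\left(-54 + 135\right) - 61387\right) = - 44 \left(81 - 61387\right) = \left(-44\right) \left(-61306\right) = 2697464$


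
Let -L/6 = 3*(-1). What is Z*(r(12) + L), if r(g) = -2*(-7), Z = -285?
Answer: -9120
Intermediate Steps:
r(g) = 14
L = 18 (L = -18*(-1) = -6*(-3) = 18)
Z*(r(12) + L) = -285*(14 + 18) = -285*32 = -9120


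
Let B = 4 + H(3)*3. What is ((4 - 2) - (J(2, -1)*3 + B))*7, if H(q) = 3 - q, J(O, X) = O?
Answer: -56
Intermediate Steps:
B = 4 (B = 4 + (3 - 1*3)*3 = 4 + (3 - 3)*3 = 4 + 0*3 = 4 + 0 = 4)
((4 - 2) - (J(2, -1)*3 + B))*7 = ((4 - 2) - (2*3 + 4))*7 = (2 - (6 + 4))*7 = (2 - 1*10)*7 = (2 - 10)*7 = -8*7 = -56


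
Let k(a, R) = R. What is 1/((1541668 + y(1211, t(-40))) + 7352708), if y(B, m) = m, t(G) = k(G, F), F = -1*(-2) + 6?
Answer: 1/8894384 ≈ 1.1243e-7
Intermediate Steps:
F = 8 (F = 2 + 6 = 8)
t(G) = 8
1/((1541668 + y(1211, t(-40))) + 7352708) = 1/((1541668 + 8) + 7352708) = 1/(1541676 + 7352708) = 1/8894384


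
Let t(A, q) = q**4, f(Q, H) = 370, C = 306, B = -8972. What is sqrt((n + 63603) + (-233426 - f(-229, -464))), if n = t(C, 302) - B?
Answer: 3*sqrt(924223155) ≈ 91203.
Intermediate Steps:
n = 8318178588 (n = 302**4 - 1*(-8972) = 8318169616 + 8972 = 8318178588)
sqrt((n + 63603) + (-233426 - f(-229, -464))) = sqrt((8318178588 + 63603) + (-233426 - 1*370)) = sqrt(8318242191 + (-233426 - 370)) = sqrt(8318242191 - 233796) = sqrt(8318008395) = 3*sqrt(924223155)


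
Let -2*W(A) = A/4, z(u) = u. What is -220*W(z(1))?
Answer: 55/2 ≈ 27.500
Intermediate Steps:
W(A) = -A/8 (W(A) = -A/(2*4) = -A/8)
-220*W(z(1)) = -(-55)/2 = -220*(-⅛) = 55/2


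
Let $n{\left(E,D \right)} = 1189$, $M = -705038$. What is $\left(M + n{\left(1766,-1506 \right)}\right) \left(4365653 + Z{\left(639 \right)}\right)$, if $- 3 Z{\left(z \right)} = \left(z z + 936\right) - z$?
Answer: $-2976892041503$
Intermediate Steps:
$Z{\left(z \right)} = -312 - \frac{z^{2}}{3} + \frac{z}{3}$ ($Z{\left(z \right)} = - \frac{\left(z z + 936\right) - z}{3} = - \frac{\left(z^{2} + 936\right) - z}{3} = - \frac{\left(936 + z^{2}\right) - z}{3} = - \frac{936 + z^{2} - z}{3} = -312 - \frac{z^{2}}{3} + \frac{z}{3}$)
$\left(M + n{\left(1766,-1506 \right)}\right) \left(4365653 + Z{\left(639 \right)}\right) = \left(-705038 + 1189\right) \left(4365653 - \left(99 + 136107\right)\right) = - 703849 \left(4365653 - 136206\right) = \left(-703849\right) 4229447 = -2976892041503$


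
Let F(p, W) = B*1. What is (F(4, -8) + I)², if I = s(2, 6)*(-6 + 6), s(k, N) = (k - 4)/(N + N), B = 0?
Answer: 0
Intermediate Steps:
s(k, N) = (-4 + k)/(2*N) (s(k, N) = (-4 + k)/((2*N)) = (-4 + k)*(1/(2*N)) = (-4 + k)/(2*N))
F(p, W) = 0 (F(p, W) = 0*1 = 0)
I = 0 (I = ((½)*(-4 + 2)/6)*(-6 + 6) = ((½)*(⅙)*(-2))*0 = -⅙*0 = 0)
(F(4, -8) + I)² = (0 + 0)² = 0² = 0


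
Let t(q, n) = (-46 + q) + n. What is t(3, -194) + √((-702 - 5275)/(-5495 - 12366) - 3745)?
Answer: -237 + 2*I*√298651405487/17861 ≈ -237.0 + 61.194*I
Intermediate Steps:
t(q, n) = -46 + n + q
t(3, -194) + √((-702 - 5275)/(-5495 - 12366) - 3745) = (-46 - 194 + 3) + √((-702 - 5275)/(-5495 - 12366) - 3745) = -237 + √(-5977/(-17861) - 3745) = -237 + √(-5977*(-1/17861) - 3745) = -237 + √(5977/17861 - 3745) = -237 + √(-66883468/17861) = -237 + 2*I*√298651405487/17861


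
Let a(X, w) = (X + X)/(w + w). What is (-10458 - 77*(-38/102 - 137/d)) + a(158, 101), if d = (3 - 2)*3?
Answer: -35600704/5151 ≈ -6911.4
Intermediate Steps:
a(X, w) = X/w (a(X, w) = (2*X)/((2*w)) = (2*X)*(1/(2*w)) = X/w)
d = 3 (d = 1*3 = 3)
(-10458 - 77*(-38/102 - 137/d)) + a(158, 101) = (-10458 - 77*(-38/102 - 137/3)) + 158/101 = (-10458 - 77*(-38*1/102 - 137*⅓)) + 158*(1/101) = (-10458 - 77*(-19/51 - 137/3)) + 158/101 = (-10458 - 77*(-2348/51)) + 158/101 = (-10458 + 180796/51) + 158/101 = -352562/51 + 158/101 = -35600704/5151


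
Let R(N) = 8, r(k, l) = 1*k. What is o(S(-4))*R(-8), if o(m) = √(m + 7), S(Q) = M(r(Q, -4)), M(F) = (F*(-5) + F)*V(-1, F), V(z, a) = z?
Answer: 24*I ≈ 24.0*I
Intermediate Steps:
r(k, l) = k
M(F) = 4*F (M(F) = (F*(-5) + F)*(-1) = (-5*F + F)*(-1) = -4*F*(-1) = 4*F)
S(Q) = 4*Q
o(m) = √(7 + m)
o(S(-4))*R(-8) = √(7 + 4*(-4))*8 = √(7 - 16)*8 = √(-9)*8 = (3*I)*8 = 24*I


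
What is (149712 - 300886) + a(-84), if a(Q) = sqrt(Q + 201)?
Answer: -151174 + 3*sqrt(13) ≈ -1.5116e+5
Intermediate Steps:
a(Q) = sqrt(201 + Q)
(149712 - 300886) + a(-84) = (149712 - 300886) + sqrt(201 - 84) = -151174 + sqrt(117) = -151174 + 3*sqrt(13)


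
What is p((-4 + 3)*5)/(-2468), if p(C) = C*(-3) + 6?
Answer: -21/2468 ≈ -0.0085089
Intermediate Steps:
p(C) = 6 - 3*C (p(C) = -3*C + 6 = 6 - 3*C)
p((-4 + 3)*5)/(-2468) = (6 - 3*(-4 + 3)*5)/(-2468) = (6 - (-3)*5)*(-1/2468) = (6 - 3*(-5))*(-1/2468) = (6 + 15)*(-1/2468) = 21*(-1/2468) = -21/2468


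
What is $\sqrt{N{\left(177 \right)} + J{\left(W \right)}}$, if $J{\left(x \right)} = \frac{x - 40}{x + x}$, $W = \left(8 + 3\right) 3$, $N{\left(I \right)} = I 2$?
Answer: $\frac{\sqrt{1541562}}{66} \approx 18.812$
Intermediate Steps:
$N{\left(I \right)} = 2 I$
$W = 33$ ($W = 11 \cdot 3 = 33$)
$J{\left(x \right)} = \frac{-40 + x}{2 x}$
$\sqrt{N{\left(177 \right)} + J{\left(W \right)}} = \sqrt{2 \cdot 177 + \frac{-40 + 33}{2 \cdot 33}} = \sqrt{354 + \frac{1}{2} \cdot \frac{1}{33} \left(-7\right)} = \sqrt{354 - \frac{7}{66}} = \sqrt{\frac{23357}{66}} = \frac{\sqrt{1541562}}{66}$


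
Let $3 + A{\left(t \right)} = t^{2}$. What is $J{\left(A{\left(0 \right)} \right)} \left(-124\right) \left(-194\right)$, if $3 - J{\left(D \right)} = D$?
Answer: $144336$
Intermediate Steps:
$A{\left(t \right)} = -3 + t^{2}$
$J{\left(D \right)} = 3 - D$
$J{\left(A{\left(0 \right)} \right)} \left(-124\right) \left(-194\right) = \left(3 - \left(-3 + 0^{2}\right)\right) \left(-124\right) \left(-194\right) = \left(3 - \left(-3 + 0\right)\right) \left(-124\right) \left(-194\right) = \left(3 - -3\right) \left(-124\right) \left(-194\right) = \left(3 + 3\right) \left(-124\right) \left(-194\right) = 6 \left(-124\right) \left(-194\right) = \left(-744\right) \left(-194\right) = 144336$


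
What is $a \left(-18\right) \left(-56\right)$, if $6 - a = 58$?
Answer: $-52416$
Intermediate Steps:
$a = -52$ ($a = 6 - 58 = -52$)
$a \left(-18\right) \left(-56\right) = \left(-52\right) \left(-18\right) \left(-56\right) = 936 \left(-56\right) = -52416$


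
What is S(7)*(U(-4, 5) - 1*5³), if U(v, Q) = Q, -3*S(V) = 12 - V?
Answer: 200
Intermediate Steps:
S(V) = -4 + V/3 (S(V) = -(12 - V)/3 = -4 + V/3)
S(7)*(U(-4, 5) - 1*5³) = (-4 + (⅓)*7)*(5 - 1*5³) = (-4 + 7/3)*(5 - 1*125) = -5*(5 - 125)/3 = -5/3*(-120) = 200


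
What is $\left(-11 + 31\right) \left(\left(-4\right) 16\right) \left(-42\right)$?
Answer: $53760$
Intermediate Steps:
$\left(-11 + 31\right) \left(\left(-4\right) 16\right) \left(-42\right) = 20 \left(-64\right) \left(-42\right) = \left(-1280\right) \left(-42\right) = 53760$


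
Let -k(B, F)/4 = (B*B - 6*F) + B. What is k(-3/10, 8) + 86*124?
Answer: 271421/25 ≈ 10857.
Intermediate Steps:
k(B, F) = -4*B - 4*B² + 24*F (k(B, F) = -4*((B*B - 6*F) + B) = -4*((B² - 6*F) + B) = -4*(B + B² - 6*F) = -4*B - 4*B² + 24*F)
k(-3/10, 8) + 86*124 = (-(-12)/10 - 4*(-3/10)² + 24*8) + 86*124 = (-(-12)/10 - 4*(-3*⅒)² + 192) + 10664 = (-4*(-3/10) - 4*(-3/10)² + 192) + 10664 = (6/5 - 4*9/100 + 192) + 10664 = (6/5 - 9/25 + 192) + 10664 = 4821/25 + 10664 = 271421/25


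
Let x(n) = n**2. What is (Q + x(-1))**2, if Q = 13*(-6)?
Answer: 5929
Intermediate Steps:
Q = -78
(Q + x(-1))**2 = (-78 + (-1)**2)**2 = (-78 + 1)**2 = (-77)**2 = 5929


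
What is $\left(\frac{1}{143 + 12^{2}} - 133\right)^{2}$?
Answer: $\frac{1456948900}{82369} \approx 17688.0$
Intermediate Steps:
$\left(\frac{1}{143 + 12^{2}} - 133\right)^{2} = \left(\frac{1}{143 + 144} - 133\right)^{2} = \left(\frac{1}{287} - 133\right)^{2} = \left(- \frac{38170}{287}\right)^{2} = \frac{1456948900}{82369}$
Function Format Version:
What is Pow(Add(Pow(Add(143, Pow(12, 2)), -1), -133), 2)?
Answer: Rational(1456948900, 82369) ≈ 17688.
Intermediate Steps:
Pow(Add(Pow(Add(143, Pow(12, 2)), -1), -133), 2) = Pow(Add(Pow(Add(143, 144), -1), -133), 2) = Pow(Add(Pow(287, -1), -133), 2) = Pow(Add(Rational(1, 287), -133), 2) = Pow(Rational(-38170, 287), 2) = Rational(1456948900, 82369)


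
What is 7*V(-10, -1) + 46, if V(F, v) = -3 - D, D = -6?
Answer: 67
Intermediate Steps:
V(F, v) = 3 (V(F, v) = -3 - 1*(-6) = -3 + 6 = 3)
7*V(-10, -1) + 46 = 7*3 + 46 = 21 + 46 = 67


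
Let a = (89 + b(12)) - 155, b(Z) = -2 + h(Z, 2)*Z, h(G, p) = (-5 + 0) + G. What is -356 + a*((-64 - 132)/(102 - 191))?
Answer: -28548/89 ≈ -320.76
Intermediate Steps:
h(G, p) = -5 + G
b(Z) = -2 + Z*(-5 + Z) (b(Z) = -2 + (-5 + Z)*Z = -2 + Z*(-5 + Z))
a = 16 (a = (89 + (-2 + 12*(-5 + 12))) - 155 = (89 + (-2 + 12*7)) - 155 = (89 + (-2 + 84)) - 155 = (89 + 82) - 155 = 171 - 155 = 16)
-356 + a*((-64 - 132)/(102 - 191)) = -356 + 16*((-64 - 132)/(102 - 191)) = -356 + 16*(-196/(-89)) = -356 + 16*(-196*(-1/89)) = -356 + 16*(196/89) = -356 + 3136/89 = -28548/89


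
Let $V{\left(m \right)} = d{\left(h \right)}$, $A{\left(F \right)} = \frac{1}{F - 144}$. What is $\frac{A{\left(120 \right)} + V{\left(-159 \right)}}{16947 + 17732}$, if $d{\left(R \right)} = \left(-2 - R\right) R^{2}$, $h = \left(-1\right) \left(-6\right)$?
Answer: $- \frac{6913}{832296} \approx -0.0083059$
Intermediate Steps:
$h = 6$
$A{\left(F \right)} = \frac{1}{-144 + F}$
$d{\left(R \right)} = R^{2} \left(-2 - R\right)$
$V{\left(m \right)} = -288$ ($V{\left(m \right)} = 6^{2} \left(-2 - 6\right) = 36 \left(-2 - 6\right) = 36 \left(-8\right) = -288$)
$\frac{A{\left(120 \right)} + V{\left(-159 \right)}}{16947 + 17732} = \frac{\frac{1}{-144 + 120} - 288}{16947 + 17732} = \frac{\frac{1}{-24} - 288}{34679} = \left(- \frac{1}{24} - 288\right) \frac{1}{34679} = \left(- \frac{6913}{24}\right) \frac{1}{34679} = - \frac{6913}{832296}$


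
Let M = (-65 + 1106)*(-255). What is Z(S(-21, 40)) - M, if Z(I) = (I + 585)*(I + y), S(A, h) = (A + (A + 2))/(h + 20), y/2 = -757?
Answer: -5576537/9 ≈ -6.1962e+5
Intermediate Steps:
y = -1514 (y = 2*(-757) = -1514)
S(A, h) = (2 + 2*A)/(20 + h) (S(A, h) = (A + (2 + A))/(20 + h) = (2 + 2*A)/(20 + h))
M = -265455 (M = 1041*(-255) = -265455)
Z(I) = (-1514 + I)*(585 + I) (Z(I) = (I + 585)*(I - 1514) = (585 + I)*(-1514 + I) = (-1514 + I)*(585 + I))
Z(S(-21, 40)) - M = (-885690 + (2*(1 - 21)/(20 + 40))**2 - 1858*(1 - 21)/(20 + 40)) - 1*(-265455) = (-885690 + (2*(-20)/60)**2 - 1858*(-20)/60) + 265455 = (-885690 + (2*(1/60)*(-20))**2 - 1858*(-20)/60) + 265455 = (-885690 + (-2/3)**2 - 929*(-2/3)) + 265455 = (-885690 + 4/9 + 1858/3) + 265455 = -7965632/9 + 265455 = -5576537/9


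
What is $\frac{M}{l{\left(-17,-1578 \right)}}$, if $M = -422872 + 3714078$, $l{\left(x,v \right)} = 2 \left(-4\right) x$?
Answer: $\frac{1645603}{68} \approx 24200.0$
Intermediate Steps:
$l{\left(x,v \right)} = - 8 x$
$M = 3291206$
$\frac{M}{l{\left(-17,-1578 \right)}} = \frac{3291206}{\left(-8\right) \left(-17\right)} = \frac{3291206}{136} = 3291206 \cdot \frac{1}{136} = \frac{1645603}{68}$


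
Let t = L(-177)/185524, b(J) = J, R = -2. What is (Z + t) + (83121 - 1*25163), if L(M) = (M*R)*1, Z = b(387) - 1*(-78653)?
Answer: 12708208653/92762 ≈ 1.3700e+5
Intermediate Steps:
Z = 79040 (Z = 387 - 1*(-78653) = 387 + 78653 = 79040)
L(M) = -2*M (L(M) = (M*(-2))*1 = -2*M*1 = -2*M)
t = 177/92762 (t = -2*(-177)/185524 = 354*(1/185524) = 177/92762 ≈ 0.0019081)
(Z + t) + (83121 - 1*25163) = (79040 + 177/92762) + (83121 - 1*25163) = 7331908657/92762 + (83121 - 25163) = 7331908657/92762 + 57958 = 12708208653/92762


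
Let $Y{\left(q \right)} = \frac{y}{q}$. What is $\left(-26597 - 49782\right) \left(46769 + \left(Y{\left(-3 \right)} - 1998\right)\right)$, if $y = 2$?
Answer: $- \frac{10258539869}{3} \approx -3.4195 \cdot 10^{9}$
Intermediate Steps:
$Y{\left(q \right)} = \frac{2}{q}$
$\left(-26597 - 49782\right) \left(46769 + \left(Y{\left(-3 \right)} - 1998\right)\right) = \left(-26597 - 49782\right) \left(46769 + \left(\frac{2}{-3} - 1998\right)\right) = - 76379 \left(46769 + \left(2 \left(- \frac{1}{3}\right) - 1998\right)\right) = - 76379 \left(46769 - \frac{5996}{3}\right) = \left(-76379\right) \frac{134311}{3} = - \frac{10258539869}{3}$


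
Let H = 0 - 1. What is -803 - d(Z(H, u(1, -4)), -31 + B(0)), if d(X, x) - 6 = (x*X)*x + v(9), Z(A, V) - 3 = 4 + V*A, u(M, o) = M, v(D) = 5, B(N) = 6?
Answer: -4564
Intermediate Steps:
H = -1
Z(A, V) = 7 + A*V (Z(A, V) = 3 + (4 + V*A) = 3 + (4 + A*V) = 7 + A*V)
d(X, x) = 11 + X*x² (d(X, x) = 6 + ((x*X)*x + 5) = 6 + ((X*x)*x + 5) = 6 + (X*x² + 5) = 6 + (5 + X*x²) = 11 + X*x²)
-803 - d(Z(H, u(1, -4)), -31 + B(0)) = -803 - (11 + (7 - 1*1)*(-31 + 6)²) = -803 - (11 + (7 - 1)*(-25)²) = -803 - (11 + 6*625) = -803 - (11 + 3750) = -803 - 1*3761 = -803 - 3761 = -4564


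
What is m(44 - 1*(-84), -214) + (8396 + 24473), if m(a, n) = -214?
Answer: 32655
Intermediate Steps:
m(44 - 1*(-84), -214) + (8396 + 24473) = -214 + (8396 + 24473) = -214 + 32869 = 32655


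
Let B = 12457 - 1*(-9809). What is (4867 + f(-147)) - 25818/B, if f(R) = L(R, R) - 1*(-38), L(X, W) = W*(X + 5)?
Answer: 95661566/3711 ≈ 25778.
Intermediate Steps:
B = 22266 (B = 12457 + 9809 = 22266)
L(X, W) = W*(5 + X)
f(R) = 38 + R*(5 + R) (f(R) = R*(5 + R) - 1*(-38) = R*(5 + R) + 38 = 38 + R*(5 + R))
(4867 + f(-147)) - 25818/B = (4867 + (38 - 147*(5 - 147))) - 25818/22266 = (4867 + (38 - 147*(-142))) - 25818*1/22266 = (4867 + (38 + 20874)) - 4303/3711 = (4867 + 20912) - 4303/3711 = 25779 - 4303/3711 = 95661566/3711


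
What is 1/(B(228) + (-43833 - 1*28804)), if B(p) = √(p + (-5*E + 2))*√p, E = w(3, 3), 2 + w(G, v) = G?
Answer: -3823/277688551 - 30*√57/5276082469 ≈ -1.3810e-5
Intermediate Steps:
w(G, v) = -2 + G
E = 1 (E = -2 + 3 = 1)
B(p) = √p*√(-3 + p) (B(p) = √(p + (-5*1 + 2))*√p = √(p + (-5 + 2))*√p = √(p - 3)*√p = √(-3 + p)*√p = √p*√(-3 + p))
1/(B(228) + (-43833 - 1*28804)) = 1/(√228*√(-3 + 228) + (-43833 - 1*28804)) = 1/((2*√57)*√225 + (-43833 - 28804)) = 1/((2*√57)*15 - 72637) = 1/(30*√57 - 72637) = 1/(-72637 + 30*√57)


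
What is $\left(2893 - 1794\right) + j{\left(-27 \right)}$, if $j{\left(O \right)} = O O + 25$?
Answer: $1853$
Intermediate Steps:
$j{\left(O \right)} = 25 + O^{2}$ ($j{\left(O \right)} = O^{2} + 25 = 25 + O^{2}$)
$\left(2893 - 1794\right) + j{\left(-27 \right)} = \left(2893 - 1794\right) + \left(25 + \left(-27\right)^{2}\right) = 1099 + \left(25 + 729\right) = 1099 + 754 = 1853$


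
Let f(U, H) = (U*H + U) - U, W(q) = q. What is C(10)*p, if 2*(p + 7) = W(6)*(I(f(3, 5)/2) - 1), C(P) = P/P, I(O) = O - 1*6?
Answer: -11/2 ≈ -5.5000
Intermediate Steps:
f(U, H) = H*U (f(U, H) = (H*U + U) - U = (U + H*U) - U = H*U)
I(O) = -6 + O (I(O) = O - 6 = -6 + O)
C(P) = 1
p = -11/2 (p = -7 + (6*((-6 + (5*3)/2) - 1))/2 = -7 + (6*((-6 + 15*(½)) - 1))/2 = -7 + (6*((-6 + 15/2) - 1))/2 = -7 + (6*(3/2 - 1))/2 = -7 + (6*(½))/2 = -7 + (½)*3 = -7 + 3/2 = -11/2 ≈ -5.5000)
C(10)*p = 1*(-11/2) = -11/2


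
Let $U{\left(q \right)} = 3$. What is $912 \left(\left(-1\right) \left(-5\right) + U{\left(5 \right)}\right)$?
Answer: $7296$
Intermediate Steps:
$912 \left(\left(-1\right) \left(-5\right) + U{\left(5 \right)}\right) = 912 \left(\left(-1\right) \left(-5\right) + 3\right) = 912 \left(5 + 3\right) = 912 \cdot 8 = 7296$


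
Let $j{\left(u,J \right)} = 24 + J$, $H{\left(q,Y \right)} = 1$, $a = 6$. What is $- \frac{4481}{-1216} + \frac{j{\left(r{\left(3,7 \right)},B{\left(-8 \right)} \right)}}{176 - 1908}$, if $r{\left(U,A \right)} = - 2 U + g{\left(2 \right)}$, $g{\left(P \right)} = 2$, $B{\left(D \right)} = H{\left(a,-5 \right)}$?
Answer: $\frac{1932673}{526528} \approx 3.6706$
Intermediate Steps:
$B{\left(D \right)} = 1$
$r{\left(U,A \right)} = 2 - 2 U$ ($r{\left(U,A \right)} = - 2 U + 2 = 2 - 2 U$)
$- \frac{4481}{-1216} + \frac{j{\left(r{\left(3,7 \right)},B{\left(-8 \right)} \right)}}{176 - 1908} = - \frac{4481}{-1216} + \frac{24 + 1}{176 - 1908} = \left(-4481\right) \left(- \frac{1}{1216}\right) + \frac{25}{-1732} = \frac{4481}{1216} + 25 \left(- \frac{1}{1732}\right) = \frac{4481}{1216} - \frac{25}{1732} = \frac{1932673}{526528}$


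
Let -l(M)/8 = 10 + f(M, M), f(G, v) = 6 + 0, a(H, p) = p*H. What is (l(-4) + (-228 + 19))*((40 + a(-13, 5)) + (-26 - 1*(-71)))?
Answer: -6740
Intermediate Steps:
a(H, p) = H*p
f(G, v) = 6
l(M) = -128 (l(M) = -8*(10 + 6) = -8*16 = -128)
(l(-4) + (-228 + 19))*((40 + a(-13, 5)) + (-26 - 1*(-71))) = (-128 + (-228 + 19))*((40 - 13*5) + (-26 - 1*(-71))) = (-128 - 209)*((40 - 65) + (-26 + 71)) = -337*(-25 + 45) = -337*20 = -6740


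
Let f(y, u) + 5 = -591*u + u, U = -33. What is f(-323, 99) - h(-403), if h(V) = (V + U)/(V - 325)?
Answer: -10631639/182 ≈ -58416.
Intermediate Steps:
h(V) = (-33 + V)/(-325 + V) (h(V) = (V - 33)/(V - 325) = (-33 + V)/(-325 + V))
f(y, u) = -5 - 590*u (f(y, u) = -5 + (-591*u + u) = -5 - 590*u)
f(-323, 99) - h(-403) = (-5 - 590*99) - (-33 - 403)/(-325 - 403) = (-5 - 58410) - (-436)/(-728) = -58415 - (-1)*(-436)/728 = -58415 - 1*109/182 = -58415 - 109/182 = -10631639/182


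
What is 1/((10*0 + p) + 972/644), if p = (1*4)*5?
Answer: 161/3463 ≈ 0.046492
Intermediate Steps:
p = 20 (p = 4*5 = 20)
1/((10*0 + p) + 972/644) = 1/((10*0 + 20) + 972/644) = 1/((0 + 20) + 972*(1/644)) = 1/(20 + 243/161) = 1/(3463/161) = 161/3463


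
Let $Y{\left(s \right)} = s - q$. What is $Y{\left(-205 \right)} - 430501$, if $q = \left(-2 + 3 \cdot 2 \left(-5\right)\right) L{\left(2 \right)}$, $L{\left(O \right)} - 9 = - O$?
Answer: $-430482$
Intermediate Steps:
$L{\left(O \right)} = 9 - O$
$q = -224$ ($q = \left(-2 + 3 \cdot 2 \left(-5\right)\right) \left(9 - 2\right) = \left(-2 + 6 \left(-5\right)\right) \left(9 - 2\right) = \left(-2 - 30\right) 7 = \left(-32\right) 7 = -224$)
$Y{\left(s \right)} = 224 + s$ ($Y{\left(s \right)} = s - -224 = s + 224 = 224 + s$)
$Y{\left(-205 \right)} - 430501 = \left(224 - 205\right) - 430501 = 19 - 430501 = -430482$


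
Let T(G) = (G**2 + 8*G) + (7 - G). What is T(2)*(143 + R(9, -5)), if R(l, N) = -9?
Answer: 3350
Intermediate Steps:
T(G) = 7 + G**2 + 7*G
T(2)*(143 + R(9, -5)) = (7 + 2**2 + 7*2)*(143 - 9) = (7 + 4 + 14)*134 = 25*134 = 3350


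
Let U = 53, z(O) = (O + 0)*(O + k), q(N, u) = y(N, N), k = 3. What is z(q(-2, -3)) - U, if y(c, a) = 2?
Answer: -43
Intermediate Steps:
q(N, u) = 2
z(O) = O*(3 + O) (z(O) = (O + 0)*(O + 3) = O*(3 + O))
z(q(-2, -3)) - U = 2*(3 + 2) - 1*53 = 2*5 - 53 = 10 - 53 = -43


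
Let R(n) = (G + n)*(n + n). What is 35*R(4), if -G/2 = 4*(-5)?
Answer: 12320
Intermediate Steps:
G = 40 (G = -8*(-5) = -2*(-20) = 40)
R(n) = 2*n*(40 + n) (R(n) = (40 + n)*(n + n) = (40 + n)*(2*n) = 2*n*(40 + n))
35*R(4) = 35*(2*4*(40 + 4)) = 35*(2*4*44) = 35*352 = 12320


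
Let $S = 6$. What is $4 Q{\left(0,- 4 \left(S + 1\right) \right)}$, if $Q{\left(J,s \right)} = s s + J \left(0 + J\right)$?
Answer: $3136$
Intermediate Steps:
$Q{\left(J,s \right)} = J^{2} + s^{2}$ ($Q{\left(J,s \right)} = s^{2} + J J = s^{2} + J^{2} = J^{2} + s^{2}$)
$4 Q{\left(0,- 4 \left(S + 1\right) \right)} = 4 \left(0^{2} + \left(- 4 \left(6 + 1\right)\right)^{2}\right) = 4 \left(0 + \left(\left(-4\right) 7\right)^{2}\right) = 4 \left(0 + \left(-28\right)^{2}\right) = 4 \left(0 + 784\right) = 4 \cdot 784 = 3136$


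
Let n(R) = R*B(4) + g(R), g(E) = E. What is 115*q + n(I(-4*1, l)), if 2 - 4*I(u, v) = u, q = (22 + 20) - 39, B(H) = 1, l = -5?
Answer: 348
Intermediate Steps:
q = 3 (q = 42 - 39 = 3)
I(u, v) = 1/2 - u/4
n(R) = 2*R (n(R) = R*1 + R = R + R = 2*R)
115*q + n(I(-4*1, l)) = 115*3 + 2*(1/2 - (-1)) = 345 + 2*(1/2 - 1/4*(-4)) = 345 + 2*(1/2 + 1) = 345 + 2*(3/2) = 345 + 3 = 348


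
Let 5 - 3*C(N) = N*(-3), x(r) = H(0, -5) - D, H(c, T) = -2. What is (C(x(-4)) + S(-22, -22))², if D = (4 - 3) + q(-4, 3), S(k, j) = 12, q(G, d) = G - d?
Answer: 2809/9 ≈ 312.11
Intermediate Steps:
D = -6 (D = (4 - 3) + (-4 - 1*3) = 1 + (-4 - 3) = 1 - 7 = -6)
x(r) = 4 (x(r) = -2 - 1*(-6) = -2 + 6 = 4)
C(N) = 5/3 + N (C(N) = 5/3 - N*(-3)/3 = 5/3 - (-1)*N = 5/3 + N)
(C(x(-4)) + S(-22, -22))² = ((5/3 + 4) + 12)² = (17/3 + 12)² = (53/3)² = 2809/9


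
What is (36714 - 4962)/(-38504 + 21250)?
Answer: -15876/8627 ≈ -1.8403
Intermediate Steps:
(36714 - 4962)/(-38504 + 21250) = 31752/(-17254) = 31752*(-1/17254) = -15876/8627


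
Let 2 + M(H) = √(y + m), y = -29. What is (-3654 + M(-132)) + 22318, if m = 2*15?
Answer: 18663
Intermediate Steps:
m = 30
M(H) = -1 (M(H) = -2 + √(-29 + 30) = -2 + √1 = -2 + 1 = -1)
(-3654 + M(-132)) + 22318 = (-3654 - 1) + 22318 = -3655 + 22318 = 18663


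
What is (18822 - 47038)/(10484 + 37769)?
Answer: -28216/48253 ≈ -0.58475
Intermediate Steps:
(18822 - 47038)/(10484 + 37769) = -28216/48253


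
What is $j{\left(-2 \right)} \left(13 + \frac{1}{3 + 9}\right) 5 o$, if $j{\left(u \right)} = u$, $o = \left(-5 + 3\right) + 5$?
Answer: $- \frac{785}{2} \approx -392.5$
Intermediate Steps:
$o = 3$ ($o = -2 + 5 = 3$)
$j{\left(-2 \right)} \left(13 + \frac{1}{3 + 9}\right) 5 o = - 2 \left(13 + \frac{1}{3 + 9}\right) 5 \cdot 3 = - 2 \left(13 + \frac{1}{12}\right) 5 \cdot 3 = \left(-2\right) \frac{157}{12} \cdot 5 \cdot 3 = \left(- \frac{157}{6}\right) 5 \cdot 3 = \left(- \frac{785}{6}\right) 3 = - \frac{785}{2}$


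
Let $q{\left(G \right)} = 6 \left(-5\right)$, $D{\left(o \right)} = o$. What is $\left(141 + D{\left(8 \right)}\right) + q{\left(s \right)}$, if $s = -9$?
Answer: $119$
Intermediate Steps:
$q{\left(G \right)} = -30$
$\left(141 + D{\left(8 \right)}\right) + q{\left(s \right)} = \left(141 + 8\right) - 30 = 149 - 30 = 119$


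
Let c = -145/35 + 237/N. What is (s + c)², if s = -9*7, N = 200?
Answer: 8526860281/1960000 ≈ 4350.4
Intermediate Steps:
c = -4141/1400 (c = -145/35 + 237/200 = -145*1/35 + 237*(1/200) = -29/7 + 237/200 = -4141/1400 ≈ -2.9579)
s = -63
(s + c)² = (-63 - 4141/1400)² = (-92341/1400)² = 8526860281/1960000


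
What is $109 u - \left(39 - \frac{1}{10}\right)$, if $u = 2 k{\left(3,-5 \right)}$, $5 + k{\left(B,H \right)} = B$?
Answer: $- \frac{4749}{10} \approx -474.9$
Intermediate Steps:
$k{\left(B,H \right)} = -5 + B$
$u = -4$ ($u = 2 \left(-5 + 3\right) = 2 \left(-2\right) = -4$)
$109 u - \left(39 - \frac{1}{10}\right) = 109 \left(-4\right) - \left(39 - \frac{1}{10}\right) = -436 + \left(\left(\frac{1}{10} - 17\right) - 22\right) = -436 - \frac{389}{10} = - \frac{4749}{10}$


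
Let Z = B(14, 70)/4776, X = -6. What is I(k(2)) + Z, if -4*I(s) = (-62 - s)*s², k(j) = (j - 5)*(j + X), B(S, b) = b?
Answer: 6361667/2388 ≈ 2664.0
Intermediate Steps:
Z = 35/2388 (Z = 70/4776 = 70*(1/4776) = 35/2388 ≈ 0.014657)
k(j) = (-6 + j)*(-5 + j) (k(j) = (j - 5)*(j - 6) = (-5 + j)*(-6 + j) = (-6 + j)*(-5 + j))
I(s) = -s²*(-62 - s)/4 (I(s) = -(-62 - s)*s²/4 = -s²*(-62 - s)/4)
I(k(2)) + Z = (30 + 2² - 11*2)²*(62 + (30 + 2² - 11*2))/4 + 35/2388 = (30 + 4 - 22)²*(62 + (30 + 4 - 22))/4 + 35/2388 = (¼)*12²*(62 + 12) + 35/2388 = (¼)*144*74 + 35/2388 = 2664 + 35/2388 = 6361667/2388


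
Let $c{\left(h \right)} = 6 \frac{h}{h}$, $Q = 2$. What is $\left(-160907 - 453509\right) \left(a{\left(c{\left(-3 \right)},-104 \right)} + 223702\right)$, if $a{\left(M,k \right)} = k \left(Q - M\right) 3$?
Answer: $-138212879200$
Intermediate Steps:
$c{\left(h \right)} = 6$ ($c{\left(h \right)} = 6 \cdot 1 = 6$)
$a{\left(M,k \right)} = 3 k \left(2 - M\right)$ ($a{\left(M,k \right)} = k \left(2 - M\right) 3 = 3 k \left(2 - M\right)$)
$\left(-160907 - 453509\right) \left(a{\left(c{\left(-3 \right)},-104 \right)} + 223702\right) = \left(-160907 - 453509\right) \left(3 \left(-104\right) \left(2 - 6\right) + 223702\right) = - 614416 \left(3 \left(-104\right) \left(2 - 6\right) + 223702\right) = - 614416 \left(3 \left(-104\right) \left(-4\right) + 223702\right) = - 614416 \left(1248 + 223702\right) = \left(-614416\right) 224950 = -138212879200$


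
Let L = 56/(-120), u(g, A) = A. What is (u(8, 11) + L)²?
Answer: 24964/225 ≈ 110.95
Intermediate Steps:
L = -7/15 (L = 56*(-1/120) = -7/15 ≈ -0.46667)
(u(8, 11) + L)² = (11 - 7/15)² = (158/15)² = 24964/225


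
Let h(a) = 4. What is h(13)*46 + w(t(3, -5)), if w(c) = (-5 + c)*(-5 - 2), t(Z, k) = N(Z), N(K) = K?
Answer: 198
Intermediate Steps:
t(Z, k) = Z
w(c) = 35 - 7*c (w(c) = (-5 + c)*(-7) = 35 - 7*c)
h(13)*46 + w(t(3, -5)) = 4*46 + (35 - 7*3) = 184 + (35 - 21) = 184 + 14 = 198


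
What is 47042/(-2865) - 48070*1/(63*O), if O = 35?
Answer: -16096544/421155 ≈ -38.220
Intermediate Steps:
47042/(-2865) - 48070*1/(63*O) = 47042/(-2865) - 48070/((35*(-3))*(-21)) = 47042*(-1/2865) - 48070/((-105*(-21))) = -47042/2865 - 48070/2205 = -47042/2865 - 48070*1/2205 = -47042/2865 - 9614/441 = -16096544/421155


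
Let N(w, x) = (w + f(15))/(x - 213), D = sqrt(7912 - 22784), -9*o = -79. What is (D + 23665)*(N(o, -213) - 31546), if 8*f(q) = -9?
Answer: -22897767991895/30672 - 12578533019*I*sqrt(22)/15336 ≈ -7.4654e+8 - 3.8471e+6*I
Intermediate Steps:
o = 79/9 (o = -1/9*(-79) = 79/9 ≈ 8.7778)
f(q) = -9/8 (f(q) = (1/8)*(-9) = -9/8)
D = 26*I*sqrt(22) (D = sqrt(-14872) = 26*I*sqrt(22) ≈ 121.95*I)
N(w, x) = (-9/8 + w)/(-213 + x) (N(w, x) = (w - 9/8)/(x - 213) = (-9/8 + w)/(-213 + x))
(D + 23665)*(N(o, -213) - 31546) = (26*I*sqrt(22) + 23665)*((-9/8 + 79/9)/(-213 - 213) - 31546) = (23665 + 26*I*sqrt(22))*((551/72)/(-426) - 31546) = (23665 + 26*I*sqrt(22))*(-1/426*551/72 - 31546) = (23665 + 26*I*sqrt(22))*(-551/30672 - 31546) = (23665 + 26*I*sqrt(22))*(-967579463/30672) = -22897767991895/30672 - 12578533019*I*sqrt(22)/15336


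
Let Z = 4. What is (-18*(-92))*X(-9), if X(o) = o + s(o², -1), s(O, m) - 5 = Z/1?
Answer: 0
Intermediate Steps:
s(O, m) = 9 (s(O, m) = 5 + 4/1 = 5 + 4*1 = 5 + 4 = 9)
X(o) = 9 + o (X(o) = o + 9 = 9 + o)
(-18*(-92))*X(-9) = (-18*(-92))*(9 - 9) = 1656*0 = 0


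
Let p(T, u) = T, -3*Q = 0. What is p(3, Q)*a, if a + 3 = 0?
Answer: -9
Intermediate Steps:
Q = 0 (Q = -1/3*0 = 0)
a = -3 (a = -3 + 0 = -3)
p(3, Q)*a = 3*(-3) = -9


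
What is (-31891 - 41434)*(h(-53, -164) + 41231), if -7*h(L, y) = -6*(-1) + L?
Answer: -3023755400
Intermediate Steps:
h(L, y) = -6/7 - L/7 (h(L, y) = -(-6*(-1) + L)/7 = -(6 + L)/7 = -6/7 - L/7)
(-31891 - 41434)*(h(-53, -164) + 41231) = (-31891 - 41434)*((-6/7 - 1/7*(-53)) + 41231) = -73325*((-6/7 + 53/7) + 41231) = -73325*(47/7 + 41231) = -73325*288664/7 = -3023755400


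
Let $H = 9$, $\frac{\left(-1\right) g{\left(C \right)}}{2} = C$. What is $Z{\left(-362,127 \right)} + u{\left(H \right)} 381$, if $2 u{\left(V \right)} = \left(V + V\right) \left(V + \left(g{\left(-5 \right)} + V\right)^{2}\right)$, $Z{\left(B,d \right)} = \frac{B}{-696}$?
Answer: $\frac{441518221}{348} \approx 1.2687 \cdot 10^{6}$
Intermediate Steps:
$Z{\left(B,d \right)} = - \frac{B}{696}$ ($Z{\left(B,d \right)} = B \left(- \frac{1}{696}\right) = - \frac{B}{696}$)
$g{\left(C \right)} = - 2 C$
$u{\left(V \right)} = V \left(V + \left(10 + V\right)^{2}\right)$ ($u{\left(V \right)} = \frac{\left(V + V\right) \left(V + \left(\left(-2\right) \left(-5\right) + V\right)^{2}\right)}{2} = \frac{2 V \left(V + \left(10 + V\right)^{2}\right)}{2} = V \left(V + \left(10 + V\right)^{2}\right)$)
$Z{\left(-362,127 \right)} + u{\left(H \right)} 381 = \left(- \frac{1}{696}\right) \left(-362\right) + 9 \left(9 + \left(10 + 9\right)^{2}\right) 381 = \frac{181}{348} + 9 \left(9 + 19^{2}\right) 381 = \frac{181}{348} + 9 \left(9 + 361\right) 381 = \frac{181}{348} + 9 \cdot 370 \cdot 381 = \frac{181}{348} + 3330 \cdot 381 = \frac{181}{348} + 1268730 = \frac{441518221}{348}$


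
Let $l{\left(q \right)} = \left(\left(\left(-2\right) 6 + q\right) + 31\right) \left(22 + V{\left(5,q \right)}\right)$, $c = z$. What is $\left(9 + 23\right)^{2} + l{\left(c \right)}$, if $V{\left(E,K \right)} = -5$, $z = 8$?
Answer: $1483$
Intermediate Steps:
$c = 8$
$l{\left(q \right)} = 323 + 17 q$ ($l{\left(q \right)} = \left(\left(\left(-2\right) 6 + q\right) + 31\right) \left(22 - 5\right) = \left(\left(-12 + q\right) + 31\right) 17 = \left(19 + q\right) 17 = 323 + 17 q$)
$\left(9 + 23\right)^{2} + l{\left(c \right)} = \left(9 + 23\right)^{2} + \left(323 + 17 \cdot 8\right) = 32^{2} + \left(323 + 136\right) = 1024 + 459 = 1483$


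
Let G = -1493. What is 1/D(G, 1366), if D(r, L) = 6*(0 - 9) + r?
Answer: -1/1547 ≈ -0.00064641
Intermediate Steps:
D(r, L) = -54 + r (D(r, L) = 6*(-9) + r = -54 + r)
1/D(G, 1366) = 1/(-54 - 1493) = 1/(-1547) = -1/1547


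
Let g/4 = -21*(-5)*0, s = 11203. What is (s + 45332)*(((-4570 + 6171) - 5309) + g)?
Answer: -209631780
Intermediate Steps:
g = 0 (g = 4*(-21*(-5)*0) = 4*(105*0) = 4*0 = 0)
(s + 45332)*(((-4570 + 6171) - 5309) + g) = (11203 + 45332)*(((-4570 + 6171) - 5309) + 0) = 56535*((1601 - 5309) + 0) = 56535*(-3708 + 0) = 56535*(-3708) = -209631780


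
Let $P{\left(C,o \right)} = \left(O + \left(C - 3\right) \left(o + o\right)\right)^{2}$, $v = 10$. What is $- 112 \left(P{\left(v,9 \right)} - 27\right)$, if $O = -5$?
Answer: $-1636768$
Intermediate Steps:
$P{\left(C,o \right)} = \left(-5 + 2 o \left(-3 + C\right)\right)^{2}$ ($P{\left(C,o \right)} = \left(-5 + \left(C - 3\right) \left(o + o\right)\right)^{2} = \left(-5 + \left(-3 + C\right) 2 o\right)^{2} = \left(-5 + 2 o \left(-3 + C\right)\right)^{2}$)
$- 112 \left(P{\left(v,9 \right)} - 27\right) = - 112 \left(\left(5 + 6 \cdot 9 - 20 \cdot 9\right)^{2} - 27\right) = - 112 \left(\left(5 + 54 - 180\right)^{2} - 27\right) = - 112 \left(\left(-121\right)^{2} - 27\right) = - 112 \left(14641 - 27\right) = \left(-112\right) 14614 = -1636768$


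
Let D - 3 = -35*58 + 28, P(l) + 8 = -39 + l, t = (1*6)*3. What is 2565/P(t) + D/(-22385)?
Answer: -57359554/649165 ≈ -88.359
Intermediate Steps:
t = 18 (t = 6*3 = 18)
P(l) = -47 + l (P(l) = -8 + (-39 + l) = -47 + l)
D = -1999 (D = 3 + (-35*58 + 28) = 3 + (-2030 + 28) = 3 - 2002 = -1999)
2565/P(t) + D/(-22385) = 2565/(-47 + 18) - 1999/(-22385) = 2565/(-29) - 1999*(-1/22385) = 2565*(-1/29) + 1999/22385 = -2565/29 + 1999/22385 = -57359554/649165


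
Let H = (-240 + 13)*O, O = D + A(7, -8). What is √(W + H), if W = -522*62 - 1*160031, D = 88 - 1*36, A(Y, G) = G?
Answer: 3*I*√22487 ≈ 449.87*I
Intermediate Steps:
D = 52 (D = 88 - 36 = 52)
O = 44 (O = 52 - 8 = 44)
H = -9988 (H = (-240 + 13)*44 = -227*44 = -9988)
W = -192395 (W = -32364 - 160031 = -192395)
√(W + H) = √(-192395 - 9988) = √(-202383) = 3*I*√22487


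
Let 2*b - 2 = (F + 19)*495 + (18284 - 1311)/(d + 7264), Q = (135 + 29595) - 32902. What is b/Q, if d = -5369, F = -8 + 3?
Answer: -13153113/12021880 ≈ -1.0941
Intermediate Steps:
F = -5
Q = -3172 (Q = 29730 - 32902 = -3172)
b = 13153113/3790 (b = 1 + ((-5 + 19)*495 + (18284 - 1311)/(-5369 + 7264))/2 = 1 + (14*495 + 16973/1895)/2 = 1 + (6930 + 16973*(1/1895))/2 = 1 + (6930 + 16973/1895)/2 = 1 + (½)*(13149323/1895) = 1 + 13149323/3790 = 13153113/3790 ≈ 3470.5)
b/Q = (13153113/3790)/(-3172) = (13153113/3790)*(-1/3172) = -13153113/12021880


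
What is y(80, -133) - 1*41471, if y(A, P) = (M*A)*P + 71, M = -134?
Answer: 1384360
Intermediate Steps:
y(A, P) = 71 - 134*A*P (y(A, P) = (-134*A)*P + 71 = -134*A*P + 71 = 71 - 134*A*P)
y(80, -133) - 1*41471 = (71 - 134*80*(-133)) - 1*41471 = (71 + 1425760) - 41471 = 1425831 - 41471 = 1384360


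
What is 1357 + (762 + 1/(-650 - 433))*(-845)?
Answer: -695862394/1083 ≈ -6.4253e+5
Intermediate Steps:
1357 + (762 + 1/(-650 - 433))*(-845) = 1357 + (762 + 1/(-1083))*(-845) = 1357 + (762 - 1/1083)*(-845) = 1357 + (825245/1083)*(-845) = 1357 - 697332025/1083 = -695862394/1083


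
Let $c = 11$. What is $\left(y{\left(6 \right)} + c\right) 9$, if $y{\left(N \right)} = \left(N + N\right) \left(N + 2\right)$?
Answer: $963$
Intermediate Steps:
$y{\left(N \right)} = 2 N \left(2 + N\right)$
$\left(y{\left(6 \right)} + c\right) 9 = \left(2 \cdot 6 \left(2 + 6\right) + 11\right) 9 = \left(2 \cdot 6 \cdot 8 + 11\right) 9 = \left(96 + 11\right) 9 = 107 \cdot 9 = 963$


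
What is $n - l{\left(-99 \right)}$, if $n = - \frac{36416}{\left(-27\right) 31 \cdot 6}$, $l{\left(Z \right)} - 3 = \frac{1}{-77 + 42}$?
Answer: $\frac{376136}{87885} \approx 4.2799$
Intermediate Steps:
$l{\left(Z \right)} = \frac{104}{35}$ ($l{\left(Z \right)} = 3 + \frac{1}{-77 + 42} = 3 + \frac{1}{-35} = 3 - \frac{1}{35} = \frac{104}{35}$)
$n = \frac{18208}{2511}$ ($n = - \frac{36416}{\left(-837\right) 6} = - \frac{36416}{-5022} = \left(-36416\right) \left(- \frac{1}{5022}\right) = \frac{18208}{2511} \approx 7.2513$)
$n - l{\left(-99 \right)} = \frac{18208}{2511} - \frac{104}{35} = \frac{376136}{87885}$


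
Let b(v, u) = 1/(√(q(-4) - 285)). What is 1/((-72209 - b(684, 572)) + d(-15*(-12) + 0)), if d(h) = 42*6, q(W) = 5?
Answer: -20147960/1449786757721 - 2*I*√70/1449786757721 ≈ -1.3897e-5 - 1.1542e-11*I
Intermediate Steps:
b(v, u) = -I*√70/140 (b(v, u) = 1/(√(5 - 285)) = 1/(√(-280)) = 1/(2*I*√70) = -I*√70/140)
d(h) = 252
1/((-72209 - b(684, 572)) + d(-15*(-12) + 0)) = 1/((-72209 - (-1)*I*√70/140) + 252) = 1/((-72209 + I*√70/140) + 252) = 1/(-71957 + I*√70/140)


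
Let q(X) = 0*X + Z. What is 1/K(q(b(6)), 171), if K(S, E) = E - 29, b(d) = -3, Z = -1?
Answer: 1/142 ≈ 0.0070423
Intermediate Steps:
q(X) = -1 (q(X) = 0*X - 1 = 0 - 1 = -1)
K(S, E) = -29 + E
1/K(q(b(6)), 171) = 1/(-29 + 171) = 1/142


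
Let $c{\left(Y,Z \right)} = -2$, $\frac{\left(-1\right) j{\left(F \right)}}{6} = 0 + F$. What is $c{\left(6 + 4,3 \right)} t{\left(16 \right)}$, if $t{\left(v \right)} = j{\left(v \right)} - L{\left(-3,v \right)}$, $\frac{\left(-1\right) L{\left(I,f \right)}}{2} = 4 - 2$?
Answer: $184$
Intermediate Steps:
$L{\left(I,f \right)} = -4$ ($L{\left(I,f \right)} = - 2 \left(4 - 2\right) = \left(-2\right) 2 = -4$)
$j{\left(F \right)} = - 6 F$ ($j{\left(F \right)} = - 6 \left(0 + F\right) = - 6 F$)
$t{\left(v \right)} = 4 - 6 v$ ($t{\left(v \right)} = - 6 v - -4 = - 6 v + 4 = 4 - 6 v$)
$c{\left(6 + 4,3 \right)} t{\left(16 \right)} = - 2 \left(4 - 96\right) = \left(-2\right) \left(-92\right) = 184$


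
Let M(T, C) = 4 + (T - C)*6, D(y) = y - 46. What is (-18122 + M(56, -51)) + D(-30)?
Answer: -17552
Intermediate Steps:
D(y) = -46 + y
M(T, C) = 4 - 6*C + 6*T (M(T, C) = 4 + (-6*C + 6*T) = 4 - 6*C + 6*T)
(-18122 + M(56, -51)) + D(-30) = (-18122 + (4 - 6*(-51) + 6*56)) + (-46 - 30) = (-18122 + (4 + 306 + 336)) - 76 = (-18122 + 646) - 76 = -17476 - 76 = -17552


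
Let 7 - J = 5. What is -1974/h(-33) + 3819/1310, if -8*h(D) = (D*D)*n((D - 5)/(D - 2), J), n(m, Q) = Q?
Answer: 4834217/475530 ≈ 10.166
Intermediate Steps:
J = 2 (J = 7 - 1*5 = 7 - 5 = 2)
h(D) = -D²/4 (h(D) = -D*D*2/8 = -D²*2/8 = -D²/4)
-1974/h(-33) + 3819/1310 = -1974/((-¼*(-33)²)) + 3819/1310 = -1974/((-¼*1089)) + 3819*(1/1310) = -1974/(-1089/4) + 3819/1310 = -1974*(-4/1089) + 3819/1310 = 2632/363 + 3819/1310 = 4834217/475530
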